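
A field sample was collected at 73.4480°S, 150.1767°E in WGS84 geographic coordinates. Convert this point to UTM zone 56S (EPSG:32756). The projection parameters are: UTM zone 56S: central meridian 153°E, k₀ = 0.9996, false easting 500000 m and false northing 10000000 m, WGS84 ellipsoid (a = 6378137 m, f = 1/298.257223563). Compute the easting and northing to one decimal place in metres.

E 410253.6 m, N 1847423.4 m

Zone 56 central meridian λ₀ = 6×56 − 183 = 153°; Δλ = -2.8233°.
Transverse Mercator on WGS84 with k₀ = 0.9996 gives E = 410253.5502 m, N = 1847423.372 m.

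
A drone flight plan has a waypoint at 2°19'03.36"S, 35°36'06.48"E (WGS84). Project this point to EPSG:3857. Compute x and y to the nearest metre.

x 3963174 m, y -258064 m

Web Mercator is spherical with R = a = 6378137 m.
x = R·λ = 6378137 × 0.621368630 = 3963174.247 m.
y = R·ln tan(π/4 + φ/2) = 6378137 × -0.040460786 = -258064.435 m.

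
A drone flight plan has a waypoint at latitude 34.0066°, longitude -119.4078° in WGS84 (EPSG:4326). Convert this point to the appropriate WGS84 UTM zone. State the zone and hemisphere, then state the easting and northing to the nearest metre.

Longitude -119.4078° lies in the 6° band [-120°, -114°), giving zone 11; latitude is north of the equator, so 11N.
Zone 11 central meridian λ₀ = 6×11 − 183 = -117°; Δλ = -2.4078°.
Transverse Mercator on WGS84 with k₀ = 0.9996 gives E = 277637.387 m, N = 3765501.851 m.

Zone 11N: E 277637 m, N 3765502 m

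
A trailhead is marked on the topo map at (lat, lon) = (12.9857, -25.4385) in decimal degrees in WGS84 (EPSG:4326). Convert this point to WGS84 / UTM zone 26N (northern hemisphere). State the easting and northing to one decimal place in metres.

Zone 26 central meridian λ₀ = 6×26 − 183 = -27°; Δλ = +1.5615°.
Transverse Mercator on WGS84 with k₀ = 0.9996 gives E = 669359.853 m, N = 1436073.017 m.

E 669359.9 m, N 1436073.0 m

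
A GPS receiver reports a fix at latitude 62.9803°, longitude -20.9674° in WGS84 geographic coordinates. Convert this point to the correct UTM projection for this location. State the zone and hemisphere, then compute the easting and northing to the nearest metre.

Longitude -20.9674° lies in the 6° band [-24°, -18°), giving zone 27; latitude is north of the equator, so 27N.
Zone 27 central meridian λ₀ = 6×27 − 183 = -21°; Δλ = +0.0326°.
Transverse Mercator on WGS84 with k₀ = 0.9996 gives E = 501652.386 m, N = 6983394.721 m.

Zone 27N: E 501652 m, N 6983395 m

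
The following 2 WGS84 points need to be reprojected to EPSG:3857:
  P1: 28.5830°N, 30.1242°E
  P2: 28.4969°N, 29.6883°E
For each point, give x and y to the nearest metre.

Web Mercator: x = R·λ, y = R·ln tan(π/4+φ/2), R = 6378137 m.
P1 (28.5830°, 30.1242°) → (3353410.605, 3322677.585) m.
P2 (28.4969°, 29.6883°) → (3304886.439, 3311767.190) m.

P1: x 3353411 m, y 3322678 m; P2: x 3304886 m, y 3311767 m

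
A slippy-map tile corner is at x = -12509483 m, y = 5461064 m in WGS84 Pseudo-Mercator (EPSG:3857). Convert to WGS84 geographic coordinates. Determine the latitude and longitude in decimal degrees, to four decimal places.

lat 43.9717°, lon -112.3746°

R = 6378137 m. λ = x/R = -112.37459775°.
φ = 2·arctan(exp(y/R)) − 90° = 2·arctan(2.35424) − 90° = 43.97170170°.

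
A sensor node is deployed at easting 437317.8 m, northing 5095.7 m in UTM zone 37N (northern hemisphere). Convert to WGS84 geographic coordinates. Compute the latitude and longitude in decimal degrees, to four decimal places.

lat 0.0461°, lon 38.4367°

Zone 37N: λ₀ = 39°, k₀ = 0.9996, false easting 500000 m.
Meridian distance M = (N − FN)/k₀ = 5097.7 m.
Inverse transverse Mercator on WGS84 gives φ = 0.04610015°, λ = 38.43669985°.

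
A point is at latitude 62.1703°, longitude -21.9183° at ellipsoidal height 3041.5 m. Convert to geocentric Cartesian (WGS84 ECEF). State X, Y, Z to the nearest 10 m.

WGS84: a = 6378137 m, e² = 0.006694380; N(φ) = a/√(1−e²sin²φ) = 6394898.823 m.
X = (N+h)·cosφ·cosλ = 2770949.117 m; Y = (N+h)·cosφ·sinλ = -1114942.585 m; Z = (N(1−e²)+h)·sinφ = 5620090.327 m.

X 2770950 m, Y -1114940 m, Z 5620090 m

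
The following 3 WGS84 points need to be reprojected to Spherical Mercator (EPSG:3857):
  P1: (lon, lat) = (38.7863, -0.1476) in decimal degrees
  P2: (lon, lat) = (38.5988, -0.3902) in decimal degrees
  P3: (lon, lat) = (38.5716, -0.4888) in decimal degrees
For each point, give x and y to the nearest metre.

Web Mercator: x = R·λ, y = R·ln tan(π/4+φ/2), R = 6378137 m.
P1 (-0.1476°, 38.7863°) → (4317671.166, -16430.775) m.
P2 (-0.3902°, 38.5988°) → (4296798.761, -43437.201) m.
P3 (-0.4888°, 38.5716°) → (4293770.871, -54413.627) m.

P1: x 4317671 m, y -16431 m; P2: x 4296799 m, y -43437 m; P3: x 4293771 m, y -54414 m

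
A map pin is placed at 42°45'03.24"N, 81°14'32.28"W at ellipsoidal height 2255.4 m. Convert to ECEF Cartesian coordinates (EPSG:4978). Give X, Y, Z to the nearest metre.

WGS84: a = 6378137 m, e² = 0.006694380; N(φ) = a/√(1−e²sin²φ) = 6387997.065 m.
X = (N+h)·cosφ·cosλ = 714452.844 m; Y = (N+h)·cosφ·sinλ = -4637729.223 m; Z = (N(1−e²)+h)·sinφ = 4308753.335 m.

X 714453 m, Y -4637729 m, Z 4308753 m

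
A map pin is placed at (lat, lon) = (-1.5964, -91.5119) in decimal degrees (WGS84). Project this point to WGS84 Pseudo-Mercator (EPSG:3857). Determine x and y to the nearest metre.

x -10187058 m, y -177733 m

Web Mercator is spherical with R = a = 6378137 m.
x = R·λ = 6378137 × -1.597183960 = -10187058.110 m.
y = R·ln tan(π/4 + φ/2) = 6378137 × -0.027866042 = -177733.433 m.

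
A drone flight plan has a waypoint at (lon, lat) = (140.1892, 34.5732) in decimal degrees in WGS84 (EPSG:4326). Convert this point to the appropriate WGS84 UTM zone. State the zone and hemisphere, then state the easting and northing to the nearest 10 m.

Longitude 140.1892° lies in the 6° band [138°, 144°), giving zone 54; latitude is north of the equator, so 54N.
Zone 54 central meridian λ₀ = 6×54 − 183 = 141°; Δλ = -0.8108°.
Transverse Mercator on WGS84 with k₀ = 0.9996 gives E = 425630.158 m, N = 3826012.845 m.

Zone 54N: E 425630 m, N 3826010 m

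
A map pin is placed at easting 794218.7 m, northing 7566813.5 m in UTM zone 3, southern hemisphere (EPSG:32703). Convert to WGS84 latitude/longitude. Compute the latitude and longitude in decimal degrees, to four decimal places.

Zone 3S: λ₀ = -165°, k₀ = 0.9996, false easting 500000 m, false northing 10000000 m.
Meridian distance M = (N − FN)/k₀ = -2434160.2 m.
Inverse transverse Mercator on WGS84 gives φ = -21.97849965°, λ = -162.15090004°.

lat -21.9785°, lon -162.1509°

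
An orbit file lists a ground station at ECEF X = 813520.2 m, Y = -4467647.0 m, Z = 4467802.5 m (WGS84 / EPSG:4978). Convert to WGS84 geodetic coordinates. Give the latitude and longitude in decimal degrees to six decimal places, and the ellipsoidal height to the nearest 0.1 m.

λ = atan2(Y, X) = -79.67999967°; p = √(X²+Y²) = 4541110.5 m.
Bowring's method on WGS84 (a = 6378137 m, b = 6356752.314 m) gives φ = 44.72609979°, h = 2882.646 m.

lat 44.726100°, lon -79.680000°, h 2882.6 m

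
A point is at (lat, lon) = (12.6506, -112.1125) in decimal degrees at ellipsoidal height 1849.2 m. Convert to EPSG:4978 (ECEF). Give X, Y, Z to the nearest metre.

X -2343670 m, Y -5768152 m, Z 1388121 m

WGS84: a = 6378137 m, e² = 0.006694380; N(φ) = a/√(1−e²sin²φ) = 6379161.205 m.
X = (N+h)·cosφ·cosλ = -2343669.590 m; Y = (N+h)·cosφ·sinλ = -5768151.776 m; Z = (N(1−e²)+h)·sinφ = 1388120.831 m.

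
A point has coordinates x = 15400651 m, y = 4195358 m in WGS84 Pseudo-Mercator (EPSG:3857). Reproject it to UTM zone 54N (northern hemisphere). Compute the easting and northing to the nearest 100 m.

Web Mercator inverse (R = 6378137 m) → φ = 35.23129644°, λ = 138.34640179°.
UTM 54N forward: E = 258509.017 m, N = 3901920.835 m.

E 258500 m, N 3901900 m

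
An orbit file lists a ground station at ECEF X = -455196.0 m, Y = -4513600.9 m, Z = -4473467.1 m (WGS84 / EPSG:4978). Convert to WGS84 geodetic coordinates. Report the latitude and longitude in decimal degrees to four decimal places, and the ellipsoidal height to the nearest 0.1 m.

λ = atan2(Y, X) = -95.75880011°; p = √(X²+Y²) = 4536496.1 m.
Bowring's method on WGS84 (a = 6378137 m, b = 6356752.314 m) gives φ = -44.79150029°, h = 3594.595 m.

lat -44.7915°, lon -95.7588°, h 3594.6 m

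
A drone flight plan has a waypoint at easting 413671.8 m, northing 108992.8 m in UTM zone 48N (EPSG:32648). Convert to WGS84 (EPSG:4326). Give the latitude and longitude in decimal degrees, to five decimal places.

Zone 48N: λ₀ = 105°, k₀ = 0.9996, false easting 500000 m.
Meridian distance M = (N − FN)/k₀ = 109036.4 m.
Inverse transverse Mercator on WGS84 gives φ = 0.98600007°, λ = 104.22410000°.

lat 0.98600°, lon 104.22410°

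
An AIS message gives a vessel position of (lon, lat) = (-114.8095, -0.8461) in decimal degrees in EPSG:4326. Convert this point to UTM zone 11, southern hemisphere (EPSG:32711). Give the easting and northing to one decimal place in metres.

E 743781.2 m, N 9906411.6 m

Zone 11 central meridian λ₀ = 6×11 − 183 = -117°; Δλ = +2.1905°.
Transverse Mercator on WGS84 with k₀ = 0.9996 gives E = 743781.176 m, N = 9906411.621 m.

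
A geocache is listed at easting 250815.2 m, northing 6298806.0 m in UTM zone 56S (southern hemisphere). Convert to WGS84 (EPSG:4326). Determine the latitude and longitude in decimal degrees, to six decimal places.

Zone 56S: λ₀ = 153°, k₀ = 0.9996, false easting 500000 m, false northing 10000000 m.
Meridian distance M = (N − FN)/k₀ = -3702675.1 m.
Inverse transverse Mercator on WGS84 gives φ = -33.42120021°, λ = 150.32010030°.

lat -33.421200°, lon 150.320100°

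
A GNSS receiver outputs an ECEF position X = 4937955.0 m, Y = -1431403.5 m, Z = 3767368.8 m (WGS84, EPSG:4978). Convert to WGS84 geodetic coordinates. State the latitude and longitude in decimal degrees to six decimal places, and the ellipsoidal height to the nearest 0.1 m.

λ = atan2(Y, X) = -16.16570007°; p = √(X²+Y²) = 5141236.8 m.
Bowring's method on WGS84 (a = 6378137 m, b = 6356752.314 m) gives φ = 36.41659980°, h = 3162.998 m.

lat 36.416600°, lon -16.165700°, h 3163.0 m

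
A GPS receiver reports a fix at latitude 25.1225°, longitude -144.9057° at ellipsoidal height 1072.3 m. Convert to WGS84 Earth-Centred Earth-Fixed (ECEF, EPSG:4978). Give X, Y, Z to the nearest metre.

X -4728612 m, Y -3322621 m, Z 2691822 m

WGS84: a = 6378137 m, e² = 0.006694380; N(φ) = a/√(1−e²sin²φ) = 6381988.549 m.
X = (N+h)·cosφ·cosλ = -4728611.683 m; Y = (N+h)·cosφ·sinλ = -3322621.220 m; Z = (N(1−e²)+h)·sinφ = 2691821.980 m.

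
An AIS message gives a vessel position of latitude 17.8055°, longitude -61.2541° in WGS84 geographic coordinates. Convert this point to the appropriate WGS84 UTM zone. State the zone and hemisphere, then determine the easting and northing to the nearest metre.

Longitude -61.2541° lies in the 6° band [-66°, -60°), giving zone 20; latitude is north of the equator, so 20N.
Zone 20 central meridian λ₀ = 6×20 − 183 = -63°; Δλ = +1.7459°.
Transverse Mercator on WGS84 with k₀ = 0.9996 gives E = 685050.556 m, N = 1969529.359 m.

Zone 20N: E 685051 m, N 1969529 m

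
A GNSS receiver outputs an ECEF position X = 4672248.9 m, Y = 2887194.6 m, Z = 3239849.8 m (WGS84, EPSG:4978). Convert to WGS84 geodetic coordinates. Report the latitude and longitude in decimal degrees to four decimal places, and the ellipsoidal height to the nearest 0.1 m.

lat 30.7043°, lon 31.7138°, h 4113.8 m

λ = atan2(Y, X) = 31.71380039°; p = √(X²+Y²) = 5492340.3 m.
Bowring's method on WGS84 (a = 6378137 m, b = 6356752.314 m) gives φ = 30.70430009°, h = 4113.799 m.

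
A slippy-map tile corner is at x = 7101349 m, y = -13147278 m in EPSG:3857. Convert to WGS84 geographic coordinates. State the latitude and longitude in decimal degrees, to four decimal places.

R = 6378137 m. λ = x/R = 63.79250345°.
φ = 2·arctan(exp(y/R)) − 90° = 2·arctan(0.12729) − 90° = -75.49189933°.

lat -75.4919°, lon 63.7925°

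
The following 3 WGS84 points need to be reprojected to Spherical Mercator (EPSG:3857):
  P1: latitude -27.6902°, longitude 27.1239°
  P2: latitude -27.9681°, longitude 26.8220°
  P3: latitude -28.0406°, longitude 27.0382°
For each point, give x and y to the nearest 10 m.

Web Mercator: x = R·λ, y = R·ln tan(π/4+φ/2), R = 6378137 m.
P1 (-27.6902°, 27.1239°) → (3019418.736, -3209970.947) m.
P2 (-27.9681°, 26.8220°) → (2985811.382, -3244952.524) m.
P3 (-28.0406°, 27.0382°) → (3009878.656, -3254093.486) m.

P1: x 3019420 m, y -3209970 m; P2: x 2985810 m, y -3244950 m; P3: x 3009880 m, y -3254090 m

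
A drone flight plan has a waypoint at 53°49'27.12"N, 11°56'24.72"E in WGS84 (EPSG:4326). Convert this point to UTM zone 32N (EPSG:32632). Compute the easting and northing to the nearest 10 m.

Zone 32 central meridian λ₀ = 6×32 − 183 = 9°; Δλ = +2.9402°.
Transverse Mercator on WGS84 with k₀ = 0.9996 gives E = 693514.161 m, N = 5967971.815 m.

E 693510 m, N 5967970 m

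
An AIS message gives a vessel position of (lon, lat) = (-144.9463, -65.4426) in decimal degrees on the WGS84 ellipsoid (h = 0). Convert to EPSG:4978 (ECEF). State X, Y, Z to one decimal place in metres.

WGS84: a = 6378137 m, e² = 0.006694380; N(φ) = a/√(1−e²sin²φ) = 6395872.009 m.
X = (N+h)·cosφ·cosλ = -2176002.482 m; Y = (N+h)·cosφ·sinλ = -1526694.697 m; Z = (N(1−e²)+h)·sinφ = -5778392.296 m.

X -2176002.5 m, Y -1526694.7 m, Z -5778392.3 m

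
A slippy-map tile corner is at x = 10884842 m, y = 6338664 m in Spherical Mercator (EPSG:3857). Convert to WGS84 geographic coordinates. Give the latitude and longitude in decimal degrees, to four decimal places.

lat 49.3746°, lon 97.7802°

R = 6378137 m. λ = x/R = 97.78019934°.
φ = 2·arctan(exp(y/R)) − 90° = 2·arctan(2.70151) − 90° = 49.37460078°.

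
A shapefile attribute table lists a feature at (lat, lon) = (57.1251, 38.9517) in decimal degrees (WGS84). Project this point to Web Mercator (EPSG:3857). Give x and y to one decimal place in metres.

x 4336083.4 m, y 7785731.1 m

Web Mercator is spherical with R = a = 6378137 m.
x = R·λ = 6378137 × 0.679835414 = 4336083.410 m.
y = R·ln tan(π/4 + φ/2) = 6378137 × 1.220690482 = 7785731.128 m.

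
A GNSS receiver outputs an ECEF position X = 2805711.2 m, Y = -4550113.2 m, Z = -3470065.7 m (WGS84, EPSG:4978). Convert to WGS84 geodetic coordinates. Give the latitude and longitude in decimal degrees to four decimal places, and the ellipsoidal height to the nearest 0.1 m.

λ = atan2(Y, X) = -58.34099999°; p = √(X²+Y²) = 5345609.9 m.
Bowring's method on WGS84 (a = 6378137 m, b = 6356752.314 m) gives φ = -33.16530005°, h = 1364.285 m.

lat -33.1653°, lon -58.3410°, h 1364.3 m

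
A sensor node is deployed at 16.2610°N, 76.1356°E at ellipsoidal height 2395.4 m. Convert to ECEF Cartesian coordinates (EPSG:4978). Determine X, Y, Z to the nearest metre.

X 1468156 m, Y 5948390 m, Z 1775144 m

WGS84: a = 6378137 m, e² = 0.006694380; N(φ) = a/√(1−e²sin²φ) = 6379811.567 m.
X = (N+h)·cosφ·cosλ = 1468156.051 m; Y = (N+h)·cosφ·sinλ = 5948390.242 m; Z = (N(1−e²)+h)·sinφ = 1775143.939 m.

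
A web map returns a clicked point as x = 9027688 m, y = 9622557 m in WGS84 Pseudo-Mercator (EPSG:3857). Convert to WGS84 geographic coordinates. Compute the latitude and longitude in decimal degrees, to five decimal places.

R = 6378137 m. λ = x/R = 81.09710111°.
φ = 2·arctan(exp(y/R)) − 90° = 2·arctan(4.52075) − 90° = 65.05380018°.

lat 65.05380°, lon 81.09710°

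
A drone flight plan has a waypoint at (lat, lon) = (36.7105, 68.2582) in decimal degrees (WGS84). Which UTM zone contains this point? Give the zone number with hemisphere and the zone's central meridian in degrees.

UTM zone = ⌊(λ + 180)/6⌋ + 1; 68.2582° ∈ [66°, 72°) → zone 42.
Hemisphere: N (φ ≥ 0).
Central meridian λ₀ = 6×42 − 183 = 69°.

Zone 42N, central meridian 69°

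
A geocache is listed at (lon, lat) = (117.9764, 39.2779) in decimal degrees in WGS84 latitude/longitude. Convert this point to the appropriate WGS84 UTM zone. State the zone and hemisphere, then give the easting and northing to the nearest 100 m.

Zone 50N: E 584200 m, N 4348100 m

Longitude 117.9764° lies in the 6° band [114°, 120°), giving zone 50; latitude is north of the equator, so 50N.
Zone 50 central meridian λ₀ = 6×50 − 183 = 117°; Δλ = +0.9764°.
Transverse Mercator on WGS84 with k₀ = 0.9996 gives E = 584217.278 m, N = 4348070.500 m.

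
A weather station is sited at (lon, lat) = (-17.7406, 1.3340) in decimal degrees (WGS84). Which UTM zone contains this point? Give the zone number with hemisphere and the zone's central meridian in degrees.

Zone 28N, central meridian -15°

UTM zone = ⌊(λ + 180)/6⌋ + 1; -17.7406° ∈ [-18°, -12°) → zone 28.
Hemisphere: N (φ ≥ 0).
Central meridian λ₀ = 6×28 − 183 = -15°.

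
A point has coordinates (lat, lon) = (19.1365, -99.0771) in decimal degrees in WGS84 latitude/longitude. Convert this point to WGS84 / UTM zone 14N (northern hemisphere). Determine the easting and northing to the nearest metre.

Zone 14 central meridian λ₀ = 6×14 − 183 = -99°; Δλ = -0.0771°.
Transverse Mercator on WGS84 with k₀ = 0.9996 gives E = 491891.871 m, N = 2115932.776 m.

E 491892 m, N 2115933 m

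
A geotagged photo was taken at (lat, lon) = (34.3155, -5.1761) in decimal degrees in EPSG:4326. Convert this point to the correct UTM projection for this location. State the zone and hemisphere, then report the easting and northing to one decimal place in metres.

Longitude -5.1761° lies in the 6° band [-6°, 0°), giving zone 30; latitude is north of the equator, so 30N.
Zone 30 central meridian λ₀ = 6×30 − 183 = -3°; Δλ = -2.1761°.
Transverse Mercator on WGS84 with k₀ = 0.9996 gives E = 299770.201 m, N = 3799283.094 m.

Zone 30N: E 299770.2 m, N 3799283.1 m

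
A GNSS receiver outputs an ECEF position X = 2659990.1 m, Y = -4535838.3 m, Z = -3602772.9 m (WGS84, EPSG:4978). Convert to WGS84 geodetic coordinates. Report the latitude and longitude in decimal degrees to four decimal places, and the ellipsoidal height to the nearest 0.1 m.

λ = atan2(Y, X) = -59.61099992°; p = √(X²+Y²) = 5258267.4 m.
Bowring's method on WGS84 (a = 6378137 m, b = 6356752.314 m) gives φ = -34.59709995°, h = 2833.802 m.

lat -34.5971°, lon -59.6110°, h 2833.8 m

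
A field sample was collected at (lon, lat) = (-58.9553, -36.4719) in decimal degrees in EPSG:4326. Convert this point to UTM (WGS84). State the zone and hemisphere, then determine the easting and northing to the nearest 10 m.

Zone 21S: E 324820 m, N 5961930 m

Longitude -58.9553° lies in the 6° band [-60°, -54°), giving zone 21; latitude is south of the equator, so 21S.
Zone 21 central meridian λ₀ = 6×21 − 183 = -57°; Δλ = -1.9553°.
Transverse Mercator on WGS84 with k₀ = 0.9996 gives E = 324819.277 m, N = 5961931.640 m.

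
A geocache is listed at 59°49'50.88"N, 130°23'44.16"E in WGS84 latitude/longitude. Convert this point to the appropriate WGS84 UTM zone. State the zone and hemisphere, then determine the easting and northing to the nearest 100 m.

Zone 52N: E 578200 m, N 6633400 m

Longitude 130.3956° lies in the 6° band [126°, 132°), giving zone 52; latitude is north of the equator, so 52N.
Zone 52 central meridian λ₀ = 6×52 − 183 = 129°; Δλ = +1.3956°.
Transverse Mercator on WGS84 with k₀ = 0.9996 gives E = 578236.654 m, N = 6633391.847 m.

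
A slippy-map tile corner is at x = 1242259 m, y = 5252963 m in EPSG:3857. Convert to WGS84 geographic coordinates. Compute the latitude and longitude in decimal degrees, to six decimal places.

lat 42.611097°, lon 11.159402°

R = 6378137 m. λ = x/R = 11.15940247°.
φ = 2·arctan(exp(y/R)) − 90° = 2·arctan(2.27866) − 90° = 42.61109735°.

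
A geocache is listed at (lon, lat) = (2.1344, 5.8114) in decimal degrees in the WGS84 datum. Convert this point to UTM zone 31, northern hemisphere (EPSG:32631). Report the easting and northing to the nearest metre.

Zone 31 central meridian λ₀ = 6×31 − 183 = 3°; Δλ = -0.8656°.
Transverse Mercator on WGS84 with k₀ = 0.9996 gives E = 404168.535 m, N = 642429.685 m.

E 404169 m, N 642430 m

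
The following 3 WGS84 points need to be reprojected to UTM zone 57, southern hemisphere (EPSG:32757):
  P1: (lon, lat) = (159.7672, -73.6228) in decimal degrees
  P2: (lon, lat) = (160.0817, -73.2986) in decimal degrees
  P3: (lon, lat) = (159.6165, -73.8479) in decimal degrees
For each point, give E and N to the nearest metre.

UTM zone 57S: λ₀ = 159°, k₀ = 0.9996.
P1 (-73.6228°, 159.7672°) → (524144.844, 1829887.856) m.
P2 (-73.2986°, 160.0817°) → (534696.282, 1865896.306) m.
P3 (-73.8479°, 159.6165°) → (519142.889, 1804831.686) m.

P1: E 524145 m, N 1829888 m; P2: E 534696 m, N 1865896 m; P3: E 519143 m, N 1804832 m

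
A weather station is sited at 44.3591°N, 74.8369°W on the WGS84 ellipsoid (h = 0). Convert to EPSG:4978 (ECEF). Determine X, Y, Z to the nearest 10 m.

X 1194750 m, Y -4408650 m, Z 4436710 m

WGS84: a = 6378137 m, e² = 0.006694380; N(φ) = a/√(1−e²sin²φ) = 6388598.316 m.
X = (N+h)·cosφ·cosλ = 1194754.232 m; Y = (N+h)·cosφ·sinλ = -4408645.873 m; Z = (N(1−e²)+h)·sinφ = 4436707.419 m.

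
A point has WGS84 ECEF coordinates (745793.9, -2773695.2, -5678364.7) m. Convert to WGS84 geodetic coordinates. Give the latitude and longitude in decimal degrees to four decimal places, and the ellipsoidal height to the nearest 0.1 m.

λ = atan2(Y, X) = -74.95020009°; p = √(X²+Y²) = 2872210.6 m.
Bowring's method on WGS84 (a = 6378137 m, b = 6356752.314 m) gives φ = -63.32359998°, h = 2352.470 m.

lat -63.3236°, lon -74.9502°, h 2352.5 m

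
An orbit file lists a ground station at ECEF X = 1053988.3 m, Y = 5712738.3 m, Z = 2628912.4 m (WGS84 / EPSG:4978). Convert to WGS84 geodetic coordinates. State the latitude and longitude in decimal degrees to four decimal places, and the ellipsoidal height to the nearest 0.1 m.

lat 24.4938°, lon 79.5466°, h 1832.8 m

λ = atan2(Y, X) = 79.54659977°; p = √(X²+Y²) = 5809154.0 m.
Bowring's method on WGS84 (a = 6378137 m, b = 6356752.314 m) gives φ = 24.49379960°, h = 1832.831 m.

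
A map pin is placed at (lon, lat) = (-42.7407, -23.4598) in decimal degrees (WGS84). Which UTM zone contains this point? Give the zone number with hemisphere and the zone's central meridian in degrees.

Zone 23S, central meridian -45°

UTM zone = ⌊(λ + 180)/6⌋ + 1; -42.7407° ∈ [-48°, -42°) → zone 23.
Hemisphere: S (φ < 0).
Central meridian λ₀ = 6×23 − 183 = -45°.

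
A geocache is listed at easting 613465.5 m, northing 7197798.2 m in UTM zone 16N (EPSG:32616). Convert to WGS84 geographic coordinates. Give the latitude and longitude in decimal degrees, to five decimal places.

lat 64.88510°, lon -84.60370°

Zone 16N: λ₀ = -87°, k₀ = 0.9996, false easting 500000 m.
Meridian distance M = (N − FN)/k₀ = 7200678.5 m.
Inverse transverse Mercator on WGS84 gives φ = 64.88510036°, λ = -84.60369992°.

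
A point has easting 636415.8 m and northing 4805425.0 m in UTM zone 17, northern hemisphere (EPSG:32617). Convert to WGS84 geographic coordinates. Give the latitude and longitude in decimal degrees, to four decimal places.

Zone 17N: λ₀ = -81°, k₀ = 0.9996, false easting 500000 m.
Meridian distance M = (N − FN)/k₀ = 4807347.9 m.
Inverse transverse Mercator on WGS84 gives φ = 43.38930024°, λ = -79.31569948°.

lat 43.3893°, lon -79.3157°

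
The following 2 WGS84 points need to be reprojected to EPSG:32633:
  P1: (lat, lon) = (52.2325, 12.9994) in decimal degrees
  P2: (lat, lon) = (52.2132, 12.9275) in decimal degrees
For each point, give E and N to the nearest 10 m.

P1: E 363380 m, N 5788780 m; P2: E 358410 m, N 5786780 m

UTM zone 33N: λ₀ = 15°, k₀ = 0.9996.
P1 (52.2325°, 12.9994°) → (363377.293, 5788783.905) m.
P2 (52.2132°, 12.9275°) → (358406.313, 5786775.580) m.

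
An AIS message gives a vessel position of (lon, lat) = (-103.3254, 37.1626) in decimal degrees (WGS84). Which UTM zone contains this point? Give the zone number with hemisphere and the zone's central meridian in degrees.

UTM zone = ⌊(λ + 180)/6⌋ + 1; -103.3254° ∈ [-108°, -102°) → zone 13.
Hemisphere: N (φ ≥ 0).
Central meridian λ₀ = 6×13 − 183 = -105°.

Zone 13N, central meridian -105°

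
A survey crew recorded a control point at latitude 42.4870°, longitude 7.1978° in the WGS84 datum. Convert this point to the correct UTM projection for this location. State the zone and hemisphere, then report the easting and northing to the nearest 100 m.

Longitude 7.1978° lies in the 6° band [6°, 12°), giving zone 32; latitude is north of the equator, so 32N.
Zone 32 central meridian λ₀ = 6×32 − 183 = 9°; Δλ = -1.8022°.
Transverse Mercator on WGS84 with k₀ = 0.9996 gives E = 351887.341 m, N = 4705423.177 m.

Zone 32N: E 351900 m, N 4705400 m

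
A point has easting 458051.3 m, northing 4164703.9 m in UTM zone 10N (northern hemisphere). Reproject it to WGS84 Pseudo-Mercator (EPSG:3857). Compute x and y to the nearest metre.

Unproject from UTM 10N (λ₀ = -123°) → φ = 37.62850017°, λ = -123.47540057°.
Web Mercator (R = 6378137 m): x = -13745218.716 m, y = 4527077.462 m.

x -13745219 m, y 4527077 m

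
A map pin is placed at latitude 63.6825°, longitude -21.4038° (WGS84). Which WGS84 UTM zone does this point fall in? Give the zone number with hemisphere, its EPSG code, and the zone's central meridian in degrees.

Zone 27N (EPSG:32627), central meridian -21°

UTM zone = ⌊(λ + 180)/6⌋ + 1; -21.4038° ∈ [-24°, -18°) → zone 27.
Hemisphere: N (φ ≥ 0).
Central meridian λ₀ = 6×27 − 183 = -21°.
EPSG code: 32627.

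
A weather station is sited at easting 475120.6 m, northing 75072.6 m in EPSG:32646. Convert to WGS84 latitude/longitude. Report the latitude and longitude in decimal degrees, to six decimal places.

Zone 46N: λ₀ = 93°, k₀ = 0.9996, false easting 500000 m.
Meridian distance M = (N − FN)/k₀ = 75102.6 m.
Inverse transverse Mercator on WGS84 gives φ = 0.67919984°, λ = 92.77640008°.

lat 0.679200°, lon 92.776400°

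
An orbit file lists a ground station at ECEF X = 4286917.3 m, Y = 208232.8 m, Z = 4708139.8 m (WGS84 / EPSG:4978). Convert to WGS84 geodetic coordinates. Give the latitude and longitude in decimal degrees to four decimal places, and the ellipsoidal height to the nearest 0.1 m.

lat 47.8389°, lon 2.7809°, h 4408.7 m

λ = atan2(Y, X) = 2.78090051°; p = √(X²+Y²) = 4291971.7 m.
Bowring's method on WGS84 (a = 6378137 m, b = 6356752.314 m) gives φ = 47.83890021°, h = 4408.654 m.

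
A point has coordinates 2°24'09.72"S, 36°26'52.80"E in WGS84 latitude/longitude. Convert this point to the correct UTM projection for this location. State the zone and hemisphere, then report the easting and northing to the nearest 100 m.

Zone 37S: E 216200 m, N 9734200 m

Longitude 36.4480° lies in the 6° band [36°, 42°), giving zone 37; latitude is south of the equator, so 37S.
Zone 37 central meridian λ₀ = 6×37 − 183 = 39°; Δλ = -2.5520°.
Transverse Mercator on WGS84 with k₀ = 0.9996 gives E = 216180.119 m, N = 9734162.778 m.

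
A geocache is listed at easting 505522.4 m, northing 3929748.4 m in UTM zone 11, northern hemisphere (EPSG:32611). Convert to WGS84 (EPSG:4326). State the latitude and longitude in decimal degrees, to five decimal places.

lat 35.51130°, lon -116.93910°

Zone 11N: λ₀ = -117°, k₀ = 0.9996, false easting 500000 m.
Meridian distance M = (N − FN)/k₀ = 3931320.9 m.
Inverse transverse Mercator on WGS84 gives φ = 35.51130006°, λ = -116.93910040°.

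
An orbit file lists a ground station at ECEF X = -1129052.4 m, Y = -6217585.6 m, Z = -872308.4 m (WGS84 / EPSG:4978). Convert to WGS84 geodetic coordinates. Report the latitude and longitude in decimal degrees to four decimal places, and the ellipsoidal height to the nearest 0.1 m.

lat -7.9117°, lon -100.2922°, h 1453.8 m

λ = atan2(Y, X) = -100.29219967°; p = √(X²+Y²) = 6319266.6 m.
Bowring's method on WGS84 (a = 6378137 m, b = 6356752.314 m) gives φ = -7.91169975°, h = 1453.819 m.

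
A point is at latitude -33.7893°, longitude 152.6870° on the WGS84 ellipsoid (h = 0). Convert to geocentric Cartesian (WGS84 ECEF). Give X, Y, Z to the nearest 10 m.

X -4714710 m, Y 2434800 m, Z -3527050 m

WGS84: a = 6378137 m, e² = 0.006694380; N(φ) = a/√(1−e²sin²φ) = 6384750.299 m.
X = (N+h)·cosφ·cosλ = -4714709.794 m; Y = (N+h)·cosφ·sinλ = 2434798.051 m; Z = (N(1−e²)+h)·sinφ = -3527047.185 m.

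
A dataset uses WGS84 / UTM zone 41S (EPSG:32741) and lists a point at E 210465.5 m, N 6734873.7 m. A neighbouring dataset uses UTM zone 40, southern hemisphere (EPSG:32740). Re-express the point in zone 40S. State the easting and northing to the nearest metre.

E 792270 m, N 6734803 m

UTM 41S → geographic: φ = -29.48220007°, λ = 60.01409968°.
UTM 40S (λ₀ = 57°) forward: E = 792270.218 m, N = 6734803.138 m.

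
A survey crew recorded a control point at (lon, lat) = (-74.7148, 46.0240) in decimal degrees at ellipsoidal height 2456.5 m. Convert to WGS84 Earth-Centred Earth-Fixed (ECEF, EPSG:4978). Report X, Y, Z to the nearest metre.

X 1169991 m, Y -4281111 m, Z 4568868 m

WGS84: a = 6378137 m, e² = 0.006694380; N(φ) = a/√(1−e²sin²φ) = 6389221.717 m.
X = (N+h)·cosφ·cosλ = 1169990.881 m; Y = (N+h)·cosφ·sinλ = -4281110.879 m; Z = (N(1−e²)+h)·sinφ = 4568868.008 m.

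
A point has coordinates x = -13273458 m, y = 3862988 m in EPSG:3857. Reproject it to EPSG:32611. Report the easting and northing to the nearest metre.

Web Mercator inverse (R = 6378137 m) → φ = 32.75619908°, λ = -119.23750195°.
UTM 11N forward: E = 290386.674 m, N = 3626474.884 m.

E 290387 m, N 3626475 m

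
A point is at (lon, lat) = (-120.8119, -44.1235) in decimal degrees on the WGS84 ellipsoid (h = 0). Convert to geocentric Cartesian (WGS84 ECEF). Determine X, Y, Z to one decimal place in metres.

X -2349012.5 m, Y -3938645.0 m, Z -4417952.5 m

WGS84: a = 6378137 m, e² = 0.006694380; N(φ) = a/√(1−e²sin²φ) = 6388510.130 m.
X = (N+h)·cosφ·cosλ = -2349012.493 m; Y = (N+h)·cosφ·sinλ = -3938644.975 m; Z = (N(1−e²)+h)·sinφ = -4417952.479 m.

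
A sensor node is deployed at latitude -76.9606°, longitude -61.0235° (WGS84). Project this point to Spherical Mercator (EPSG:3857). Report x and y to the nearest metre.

Web Mercator is spherical with R = a = 6378137 m.
x = R·λ = 6378137 × -1.065060996 = -6793104.946 m.
y = R·ln tan(π/4 + φ/2) = 6378137 × -2.169069443 = -13834622.067 m.

x -6793105 m, y -13834622 m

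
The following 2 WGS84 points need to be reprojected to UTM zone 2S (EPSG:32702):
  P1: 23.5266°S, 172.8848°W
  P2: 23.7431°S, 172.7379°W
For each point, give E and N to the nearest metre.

UTM zone 2S: λ₀ = -171°, k₀ = 0.9996.
P1 (-23.5266°, -172.8848°) → (307576.422, 7396920.130) m.
P2 (-23.7431°, -172.7379°) → (322868.717, 7373133.532) m.

P1: E 307576 m, N 7396920 m; P2: E 322869 m, N 7373134 m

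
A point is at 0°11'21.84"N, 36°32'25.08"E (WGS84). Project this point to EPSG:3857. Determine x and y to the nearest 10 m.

x 4067650 m, y 21080 m

Web Mercator is spherical with R = a = 6378137 m.
x = R·λ = 6378137 × 0.637748545 = 4067647.589 m.
y = R·ln tan(π/4 + φ/2) = 6378137 × 0.003305660 = 21083.950 m.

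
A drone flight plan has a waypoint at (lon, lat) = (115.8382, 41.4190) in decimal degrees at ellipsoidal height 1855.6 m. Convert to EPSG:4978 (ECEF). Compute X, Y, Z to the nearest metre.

X -2088210 m, Y 4312329 m, Z 4198658 m

WGS84: a = 6378137 m, e² = 0.006694380; N(φ) = a/√(1−e²sin²φ) = 6387501.165 m.
X = (N+h)·cosφ·cosλ = -2088209.554 m; Y = (N+h)·cosφ·sinλ = 4312329.267 m; Z = (N(1−e²)+h)·sinφ = 4198657.968 m.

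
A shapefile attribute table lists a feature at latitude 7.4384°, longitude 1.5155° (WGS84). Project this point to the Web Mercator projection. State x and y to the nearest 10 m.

Web Mercator is spherical with R = a = 6378137 m.
x = R·λ = 6378137 × 0.026450465 = 168704.688 m.
y = R·ln tan(π/4 + φ/2) = 6378137 × 0.130190802 = 830374.769 m.

x 168700 m, y 830370 m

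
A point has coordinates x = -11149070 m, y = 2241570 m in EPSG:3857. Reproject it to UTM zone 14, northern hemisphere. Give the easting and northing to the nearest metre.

Web Mercator inverse (R = 6378137 m) → φ = 19.73420246°, λ = -100.15379985°.
UTM 14N forward: E = 379098.866 m, N = 2182479.669 m.

E 379099 m, N 2182480 m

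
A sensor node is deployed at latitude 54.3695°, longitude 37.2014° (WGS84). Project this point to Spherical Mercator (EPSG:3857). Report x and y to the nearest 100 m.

x 4141200 m, y 7240400 m

Web Mercator is spherical with R = a = 6378137 m.
x = R·λ = 6378137 × 0.649286916 = 4141240.905 m.
y = R·ln tan(π/4 + φ/2) = 6378137 × 1.135197956 = 7240448.088 m.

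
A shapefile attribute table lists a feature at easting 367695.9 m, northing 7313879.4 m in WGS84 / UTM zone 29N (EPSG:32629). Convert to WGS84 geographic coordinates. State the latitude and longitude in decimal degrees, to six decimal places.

Zone 29N: λ₀ = -9°, k₀ = 0.9996, false easting 500000 m.
Meridian distance M = (N − FN)/k₀ = 7316806.1 m.
Inverse transverse Mercator on WGS84 gives φ = 65.91839999°, λ = -11.90659973°.

lat 65.918400°, lon -11.906600°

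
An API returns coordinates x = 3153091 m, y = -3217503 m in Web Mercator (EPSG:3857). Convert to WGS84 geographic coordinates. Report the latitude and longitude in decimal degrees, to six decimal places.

lat -27.750096°, lon 28.324698°

R = 6378137 m. λ = x/R = 28.32469838°.
φ = 2·arctan(exp(y/R)) − 90° = 2·arctan(0.60383) − 90° = -27.75009607°.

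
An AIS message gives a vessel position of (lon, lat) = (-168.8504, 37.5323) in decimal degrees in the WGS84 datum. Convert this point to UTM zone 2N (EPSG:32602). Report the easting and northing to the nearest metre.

Zone 2 central meridian λ₀ = 6×2 − 183 = -171°; Δλ = +2.1496°.
Transverse Mercator on WGS84 with k₀ = 0.9996 gives E = 689933.025 m, N = 4156095.937 m.

E 689933 m, N 4156096 m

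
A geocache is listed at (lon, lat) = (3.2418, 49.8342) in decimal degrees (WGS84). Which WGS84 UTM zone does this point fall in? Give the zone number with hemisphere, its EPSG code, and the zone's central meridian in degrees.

UTM zone = ⌊(λ + 180)/6⌋ + 1; 3.2418° ∈ [0°, 6°) → zone 31.
Hemisphere: N (φ ≥ 0).
Central meridian λ₀ = 6×31 − 183 = 3°.
EPSG code: 32631.

Zone 31N (EPSG:32631), central meridian 3°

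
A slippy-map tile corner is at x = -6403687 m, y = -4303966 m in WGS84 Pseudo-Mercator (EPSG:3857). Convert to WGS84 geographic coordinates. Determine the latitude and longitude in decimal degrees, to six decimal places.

lat -36.024303°, lon -57.525299°

R = 6378137 m. λ = x/R = -57.52529907°.
φ = 2·arctan(exp(y/R)) − 90° = 2·arctan(0.50926) − 90° = -36.02430342°.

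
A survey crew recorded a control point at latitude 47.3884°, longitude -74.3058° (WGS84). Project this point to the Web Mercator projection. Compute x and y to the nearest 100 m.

Web Mercator is spherical with R = a = 6378137 m.
x = R·λ = 6378137 × -1.296880863 = -8271683.819 m.
y = R·ln tan(π/4 + φ/2) = 6378137 × 0.941607695 = 6005702.880 m.

x -8271700 m, y 6005700 m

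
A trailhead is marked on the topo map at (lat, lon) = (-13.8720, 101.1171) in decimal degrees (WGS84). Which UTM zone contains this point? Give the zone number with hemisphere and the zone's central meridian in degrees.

Zone 47S, central meridian 99°

UTM zone = ⌊(λ + 180)/6⌋ + 1; 101.1171° ∈ [96°, 102°) → zone 47.
Hemisphere: S (φ < 0).
Central meridian λ₀ = 6×47 − 183 = 99°.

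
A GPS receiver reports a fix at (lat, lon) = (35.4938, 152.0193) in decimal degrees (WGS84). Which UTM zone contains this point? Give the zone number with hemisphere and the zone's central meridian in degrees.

UTM zone = ⌊(λ + 180)/6⌋ + 1; 152.0193° ∈ [150°, 156°) → zone 56.
Hemisphere: N (φ ≥ 0).
Central meridian λ₀ = 6×56 − 183 = 153°.

Zone 56N, central meridian 153°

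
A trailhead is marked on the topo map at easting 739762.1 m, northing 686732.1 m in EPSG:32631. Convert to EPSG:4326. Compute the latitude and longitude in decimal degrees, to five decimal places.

Zone 31N: λ₀ = 3°, k₀ = 0.9996, false easting 500000 m.
Meridian distance M = (N − FN)/k₀ = 687006.9 m.
Inverse transverse Mercator on WGS84 gives φ = 6.20839989°, λ = 5.16680013°.

lat 6.20840°, lon 5.16680°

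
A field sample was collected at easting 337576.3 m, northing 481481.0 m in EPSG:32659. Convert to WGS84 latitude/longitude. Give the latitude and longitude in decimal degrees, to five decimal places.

lat 4.35460°, lon 169.53630°

Zone 59N: λ₀ = 171°, k₀ = 0.9996, false easting 500000 m.
Meridian distance M = (N − FN)/k₀ = 481673.7 m.
Inverse transverse Mercator on WGS84 gives φ = 4.35460011°, λ = 169.53630001°.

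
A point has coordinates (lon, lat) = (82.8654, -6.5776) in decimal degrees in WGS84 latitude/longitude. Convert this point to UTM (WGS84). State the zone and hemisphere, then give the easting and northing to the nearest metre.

Longitude 82.8654° lies in the 6° band [78°, 84°), giving zone 44; latitude is south of the equator, so 44S.
Zone 44 central meridian λ₀ = 6×44 − 183 = 81°; Δλ = +1.8654°.
Transverse Mercator on WGS84 with k₀ = 0.9996 gives E = 706250.777 m, N = 9272560.880 m.

Zone 44S: E 706251 m, N 9272561 m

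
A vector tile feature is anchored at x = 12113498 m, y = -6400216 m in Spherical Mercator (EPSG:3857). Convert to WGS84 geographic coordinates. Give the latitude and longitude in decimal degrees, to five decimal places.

lat -49.73330°, lon 108.81740°

R = 6378137 m. λ = x/R = 108.81740398°.
φ = 2·arctan(exp(y/R)) − 90° = 2·arctan(0.36661) − 90° = -49.73330249°.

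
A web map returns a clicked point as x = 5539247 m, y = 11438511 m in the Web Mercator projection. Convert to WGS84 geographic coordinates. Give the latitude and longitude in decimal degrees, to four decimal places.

R = 6378137 m. λ = x/R = 49.75990243°.
φ = 2·arctan(exp(y/R)) − 90° = 2·arctan(6.00981) − 90° = 71.10570091°.

lat 71.1057°, lon 49.7599°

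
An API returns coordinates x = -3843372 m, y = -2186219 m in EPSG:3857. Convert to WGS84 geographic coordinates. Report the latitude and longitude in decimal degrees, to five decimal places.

R = 6378137 m. λ = x/R = -34.52559810°.
φ = 2·arctan(exp(y/R)) − 90° = 2·arctan(0.70980) − 90° = -19.26549734°.

lat -19.26550°, lon -34.52560°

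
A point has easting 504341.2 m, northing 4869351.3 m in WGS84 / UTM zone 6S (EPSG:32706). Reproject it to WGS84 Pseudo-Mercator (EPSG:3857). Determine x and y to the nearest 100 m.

Unproject from UTM 6S (λ₀ = -147°) → φ = -46.32940004°, λ = -146.94359993°.
Web Mercator (R = 6378137 m): x = -16357686.720 m, y = -5833293.856 m.

x -16357700 m, y -5833300 m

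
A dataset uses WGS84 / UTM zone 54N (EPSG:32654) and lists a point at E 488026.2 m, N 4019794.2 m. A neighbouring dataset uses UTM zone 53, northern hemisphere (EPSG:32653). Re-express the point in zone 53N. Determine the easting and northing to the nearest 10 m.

UTM 54N → geographic: φ = 36.32310008°, λ = 140.86659993°.
UTM 53N (λ₀ = 135°) forward: E = 1026853.625 m, N = 4035795.310 m.

E 1026850 m, N 4035800 m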